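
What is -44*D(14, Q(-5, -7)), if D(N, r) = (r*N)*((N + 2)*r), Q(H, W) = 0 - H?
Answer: -246400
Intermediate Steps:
Q(H, W) = -H
D(N, r) = N*r**2*(2 + N) (D(N, r) = (N*r)*((2 + N)*r) = (N*r)*(r*(2 + N)) = N*r**2*(2 + N))
-44*D(14, Q(-5, -7)) = -616*(-1*(-5))**2*(2 + 14) = -616*5**2*16 = -616*25*16 = -44*5600 = -246400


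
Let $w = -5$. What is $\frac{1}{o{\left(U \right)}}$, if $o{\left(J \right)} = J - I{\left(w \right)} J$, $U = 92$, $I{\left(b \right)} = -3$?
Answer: $\frac{1}{368} \approx 0.0027174$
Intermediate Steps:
$o{\left(J \right)} = 4 J$ ($o{\left(J \right)} = J - - 3 J = J + 3 J = 4 J$)
$\frac{1}{o{\left(U \right)}} = \frac{1}{4 \cdot 92} = \frac{1}{368}$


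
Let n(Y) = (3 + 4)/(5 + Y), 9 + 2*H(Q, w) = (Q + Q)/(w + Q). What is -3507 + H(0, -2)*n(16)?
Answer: -7017/2 ≈ -3508.5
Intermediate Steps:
H(Q, w) = -9/2 + Q/(Q + w) (H(Q, w) = -9/2 + ((Q + Q)/(w + Q))/2 = -9/2 + ((2*Q)/(Q + w))/2 = -9/2 + (2*Q/(Q + w))/2 = -9/2 + Q/(Q + w))
n(Y) = 7/(5 + Y)
-3507 + H(0, -2)*n(16) = -3507 + ((-9*(-2) - 7*0)/(2*(0 - 2)))*(7/(5 + 16)) = -3507 + ((½)*(18 + 0)/(-2))*(7/21) = -3507 + ((½)*(-½)*18)*(7*(1/21)) = -3507 - 9/2*⅓ = -3507 - 3/2 = -7017/2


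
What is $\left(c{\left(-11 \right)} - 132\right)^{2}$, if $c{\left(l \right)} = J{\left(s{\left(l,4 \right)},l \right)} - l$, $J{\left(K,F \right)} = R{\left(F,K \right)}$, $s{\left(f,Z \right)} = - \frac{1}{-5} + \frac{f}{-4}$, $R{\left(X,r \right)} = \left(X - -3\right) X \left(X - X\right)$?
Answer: $14641$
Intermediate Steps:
$R{\left(X,r \right)} = 0$ ($R{\left(X,r \right)} = \left(X + 3\right) X 0 = \left(3 + X\right) X 0 = X \left(3 + X\right) 0 = 0$)
$s{\left(f,Z \right)} = \frac{1}{5} - \frac{f}{4}$ ($s{\left(f,Z \right)} = \left(-1\right) \left(- \frac{1}{5}\right) + f \left(- \frac{1}{4}\right) = \frac{1}{5} - \frac{f}{4}$)
$J{\left(K,F \right)} = 0$
$c{\left(l \right)} = - l$ ($c{\left(l \right)} = 0 - l = - l$)
$\left(c{\left(-11 \right)} - 132\right)^{2} = \left(\left(-1\right) \left(-11\right) - 132\right)^{2} = \left(11 - 132\right)^{2} = \left(-121\right)^{2} = 14641$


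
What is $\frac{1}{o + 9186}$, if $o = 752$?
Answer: $\frac{1}{9938} \approx 0.00010062$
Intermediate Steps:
$\frac{1}{o + 9186} = \frac{1}{752 + 9186} = \frac{1}{9938}$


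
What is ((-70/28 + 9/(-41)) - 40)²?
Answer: 12271009/6724 ≈ 1825.0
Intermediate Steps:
((-70/28 + 9/(-41)) - 40)² = ((-70*1/28 + 9*(-1/41)) - 40)² = ((-5/2 - 9/41) - 40)² = (-223/82 - 40)² = (-3503/82)² = 12271009/6724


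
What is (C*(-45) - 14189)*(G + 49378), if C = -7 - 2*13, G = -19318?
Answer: -381882240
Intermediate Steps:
C = -33 (C = -7 - 26 = -33)
(C*(-45) - 14189)*(G + 49378) = (-33*(-45) - 14189)*(-19318 + 49378) = (1485 - 14189)*30060 = -12704*30060 = -381882240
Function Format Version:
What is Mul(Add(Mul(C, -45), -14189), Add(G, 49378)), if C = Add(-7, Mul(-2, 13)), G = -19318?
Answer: -381882240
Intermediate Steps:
C = -33 (C = Add(-7, -26) = -33)
Mul(Add(Mul(C, -45), -14189), Add(G, 49378)) = Mul(Add(Mul(-33, -45), -14189), Add(-19318, 49378)) = Mul(Add(1485, -14189), 30060) = Mul(-12704, 30060) = -381882240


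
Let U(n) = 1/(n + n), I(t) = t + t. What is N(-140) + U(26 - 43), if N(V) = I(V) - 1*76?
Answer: -12105/34 ≈ -356.03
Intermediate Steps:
I(t) = 2*t
U(n) = 1/(2*n)
N(V) = -76 + 2*V (N(V) = 2*V - 1*76 = 2*V - 76 = -76 + 2*V)
N(-140) + U(26 - 43) = (-76 + 2*(-140)) + 1/(2*(26 - 43)) = (-76 - 280) + (½)/(-17) = -356 + (½)*(-1/17) = -356 - 1/34 = -12105/34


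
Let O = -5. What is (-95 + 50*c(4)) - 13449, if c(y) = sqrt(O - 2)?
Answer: -13544 + 50*I*sqrt(7) ≈ -13544.0 + 132.29*I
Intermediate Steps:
c(y) = I*sqrt(7) (c(y) = sqrt(-5 - 2) = sqrt(-7) = I*sqrt(7))
(-95 + 50*c(4)) - 13449 = (-95 + 50*(I*sqrt(7))) - 13449 = (-95 + 50*I*sqrt(7)) - 13449 = -13544 + 50*I*sqrt(7)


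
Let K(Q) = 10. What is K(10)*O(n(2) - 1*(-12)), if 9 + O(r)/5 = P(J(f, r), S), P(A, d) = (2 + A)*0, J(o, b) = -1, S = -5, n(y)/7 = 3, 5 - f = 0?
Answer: -450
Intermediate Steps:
f = 5 (f = 5 - 1*0 = 5 + 0 = 5)
n(y) = 21 (n(y) = 7*3 = 21)
P(A, d) = 0
O(r) = -45 (O(r) = -45 + 5*0 = -45 + 0 = -45)
K(10)*O(n(2) - 1*(-12)) = 10*(-45) = -450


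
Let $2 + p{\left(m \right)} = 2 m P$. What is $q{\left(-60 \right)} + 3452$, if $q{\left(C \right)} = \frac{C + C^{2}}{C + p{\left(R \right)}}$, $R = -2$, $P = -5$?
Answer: $\frac{23574}{7} \approx 3367.7$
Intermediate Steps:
$p{\left(m \right)} = -2 - 10 m$ ($p{\left(m \right)} = -2 + 2 m \left(-5\right) = -2 - 10 m$)
$q{\left(C \right)} = \frac{C + C^{2}}{18 + C}$ ($q{\left(C \right)} = \frac{C + C^{2}}{C - -18} = \frac{C + C^{2}}{C + \left(-2 + 20\right)} = \frac{C + C^{2}}{C + 18} = \frac{C + C^{2}}{18 + C}$)
$q{\left(-60 \right)} + 3452 = - \frac{60 \left(1 - 60\right)}{18 - 60} + 3452 = \left(-60\right) \frac{1}{-42} \left(-59\right) + 3452 = \left(-60\right) \left(- \frac{1}{42}\right) \left(-59\right) + 3452 = - \frac{590}{7} + 3452 = \frac{23574}{7}$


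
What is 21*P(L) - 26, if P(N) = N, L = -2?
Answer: -68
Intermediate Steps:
21*P(L) - 26 = 21*(-2) - 26 = -42 - 26 = -68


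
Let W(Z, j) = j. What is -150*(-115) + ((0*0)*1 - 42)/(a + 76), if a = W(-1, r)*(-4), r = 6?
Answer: 448479/26 ≈ 17249.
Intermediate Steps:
a = -24 (a = 6*(-4) = -24)
-150*(-115) + ((0*0)*1 - 42)/(a + 76) = -150*(-115) + ((0*0)*1 - 42)/(-24 + 76) = 17250 + (0*1 - 42)/52 = 17250 + (0 - 42)*(1/52) = 17250 - 42*1/52 = 17250 - 21/26 = 448479/26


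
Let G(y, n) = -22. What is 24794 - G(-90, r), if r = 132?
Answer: 24816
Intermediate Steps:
24794 - G(-90, r) = 24794 - 1*(-22) = 24794 + 22 = 24816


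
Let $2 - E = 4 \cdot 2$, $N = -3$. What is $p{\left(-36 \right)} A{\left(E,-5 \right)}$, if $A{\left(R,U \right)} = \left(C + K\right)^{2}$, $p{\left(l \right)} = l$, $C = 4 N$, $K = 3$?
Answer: $-2916$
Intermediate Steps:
$E = -6$ ($E = 2 - 4 \cdot 2 = 2 - 8 = -6$)
$C = -12$ ($C = 4 \left(-3\right) = -12$)
$A{\left(R,U \right)} = 81$ ($A{\left(R,U \right)} = \left(-12 + 3\right)^{2} = \left(-9\right)^{2} = 81$)
$p{\left(-36 \right)} A{\left(E,-5 \right)} = \left(-36\right) 81 = -2916$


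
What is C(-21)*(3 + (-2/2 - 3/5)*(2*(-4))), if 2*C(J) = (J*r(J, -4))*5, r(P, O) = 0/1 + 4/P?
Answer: 158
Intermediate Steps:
r(P, O) = 4/P (r(P, O) = 0*1 + 4/P = 0 + 4/P = 4/P)
C(J) = 10 (C(J) = ((J*(4/J))*5)/2 = (4*5)/2 = (1/2)*20 = 10)
C(-21)*(3 + (-2/2 - 3/5)*(2*(-4))) = 10*(3 + (-2/2 - 3/5)*(2*(-4))) = 10*(3 + (-2*1/2 - 3*1/5)*(-8)) = 10*(3 + (-1 - 3/5)*(-8)) = 10*(3 - 8/5*(-8)) = 10*(3 + 64/5) = 10*(79/5) = 158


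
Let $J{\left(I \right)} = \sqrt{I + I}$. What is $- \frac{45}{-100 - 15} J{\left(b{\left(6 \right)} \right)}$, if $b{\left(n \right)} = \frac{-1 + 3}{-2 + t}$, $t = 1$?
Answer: $\frac{18 i}{23} \approx 0.78261 i$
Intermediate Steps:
$b{\left(n \right)} = -2$ ($b{\left(n \right)} = \frac{-1 + 3}{-2 + 1} = \frac{2}{-1} = 2 \left(-1\right) = -2$)
$J{\left(I \right)} = \sqrt{2} \sqrt{I}$ ($J{\left(I \right)} = \sqrt{2 I} = \sqrt{2} \sqrt{I}$)
$- \frac{45}{-100 - 15} J{\left(b{\left(6 \right)} \right)} = - \frac{45}{-100 - 15} \sqrt{2} \sqrt{-2} = - \frac{45}{-115} \sqrt{2} i \sqrt{2} = \left(-45\right) \left(- \frac{1}{115}\right) 2 i = \frac{9 \cdot 2 i}{23} = \frac{18 i}{23}$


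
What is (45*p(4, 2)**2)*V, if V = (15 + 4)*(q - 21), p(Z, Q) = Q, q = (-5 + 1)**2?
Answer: -17100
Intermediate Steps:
q = 16 (q = (-4)**2 = 16)
V = -95 (V = (15 + 4)*(16 - 21) = 19*(-5) = -95)
(45*p(4, 2)**2)*V = (45*2**2)*(-95) = (45*4)*(-95) = 180*(-95) = -17100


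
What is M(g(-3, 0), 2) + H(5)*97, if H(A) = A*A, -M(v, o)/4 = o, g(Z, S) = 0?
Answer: 2417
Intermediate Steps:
M(v, o) = -4*o
H(A) = A**2
M(g(-3, 0), 2) + H(5)*97 = -4*2 + 5**2*97 = -8 + 25*97 = -8 + 2425 = 2417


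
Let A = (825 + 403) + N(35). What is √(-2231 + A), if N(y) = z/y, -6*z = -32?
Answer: I*√11056395/105 ≈ 31.668*I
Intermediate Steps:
z = 16/3 (z = -⅙*(-32) = 16/3 ≈ 5.3333)
N(y) = 16/(3*y)
A = 128956/105 (A = (825 + 403) + (16/3)/35 = 1228 + (16/3)*(1/35) = 1228 + 16/105 = 128956/105 ≈ 1228.2)
√(-2231 + A) = √(-2231 + 128956/105) = √(-105299/105) = I*√11056395/105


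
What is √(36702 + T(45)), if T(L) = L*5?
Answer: 3*√4103 ≈ 192.16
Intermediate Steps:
T(L) = 5*L
√(36702 + T(45)) = √(36702 + 5*45) = √(36702 + 225) = √36927 = 3*√4103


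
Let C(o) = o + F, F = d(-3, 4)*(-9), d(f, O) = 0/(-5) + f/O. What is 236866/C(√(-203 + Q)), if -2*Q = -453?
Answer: 25581528/353 - 1894928*√94/353 ≈ 20424.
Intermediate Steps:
Q = 453/2 (Q = -½*(-453) = 453/2 ≈ 226.50)
d(f, O) = f/O (d(f, O) = 0*(-⅕) + f/O = 0 + f/O = f/O)
F = 27/4 (F = -3/4*(-9) = -3*¼*(-9) = -¾*(-9) = 27/4 ≈ 6.7500)
C(o) = 27/4 + o (C(o) = o + 27/4 = 27/4 + o)
236866/C(√(-203 + Q)) = 236866/(27/4 + √(-203 + 453/2)) = 236866/(27/4 + √(47/2)) = 236866/(27/4 + √94/2)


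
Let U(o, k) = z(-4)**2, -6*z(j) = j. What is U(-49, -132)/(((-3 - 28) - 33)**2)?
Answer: 1/9216 ≈ 0.00010851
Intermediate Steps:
z(j) = -j/6
U(o, k) = 4/9 (U(o, k) = (-1/6*(-4))**2 = (2/3)**2 = 4/9)
U(-49, -132)/(((-3 - 28) - 33)**2) = 4/(9*(((-3 - 28) - 33)**2)) = 4/(9*((-31 - 33)**2)) = 4/(9*((-64)**2)) = (4/9)/4096 = (4/9)*(1/4096) = 1/9216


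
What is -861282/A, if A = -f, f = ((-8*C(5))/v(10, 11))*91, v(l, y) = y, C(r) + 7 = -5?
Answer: 1579017/1456 ≈ 1084.5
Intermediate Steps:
C(r) = -12 (C(r) = -7 - 5 = -12)
f = 8736/11 (f = ((-8*(-12))/11)*91 = ((1/11)*96)*91 = (96/11)*91 = 8736/11 ≈ 794.18)
A = -8736/11 (A = -1*8736/11 = -8736/11 ≈ -794.18)
-861282/A = -861282/(-8736/11) = -861282*(-11/8736) = 1579017/1456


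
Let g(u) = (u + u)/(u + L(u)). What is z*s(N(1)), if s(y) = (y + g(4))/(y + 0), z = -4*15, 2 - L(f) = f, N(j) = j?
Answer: -300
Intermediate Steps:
L(f) = 2 - f
z = -60
g(u) = u (g(u) = (u + u)/(u + (2 - u)) = (2*u)/2 = (2*u)*(1/2) = u)
s(y) = (4 + y)/y (s(y) = (y + 4)/(y + 0) = (4 + y)/y)
z*s(N(1)) = -60*(4 + 1)/1 = -60*5 = -300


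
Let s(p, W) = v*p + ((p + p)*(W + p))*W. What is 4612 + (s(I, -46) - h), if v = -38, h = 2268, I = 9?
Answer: 32638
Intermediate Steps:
s(p, W) = -38*p + 2*W*p*(W + p) (s(p, W) = -38*p + ((p + p)*(W + p))*W = -38*p + ((2*p)*(W + p))*W = -38*p + (2*p*(W + p))*W = -38*p + 2*W*p*(W + p))
4612 + (s(I, -46) - h) = 4612 + (2*9*(-19 + (-46)² - 46*9) - 1*2268) = 4612 + (2*9*(-19 + 2116 - 414) - 2268) = 4612 + (2*9*1683 - 2268) = 4612 + (30294 - 2268) = 4612 + 28026 = 32638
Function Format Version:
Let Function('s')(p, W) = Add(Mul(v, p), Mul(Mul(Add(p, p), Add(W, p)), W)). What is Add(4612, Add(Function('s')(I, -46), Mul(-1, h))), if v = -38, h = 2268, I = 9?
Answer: 32638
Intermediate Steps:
Function('s')(p, W) = Add(Mul(-38, p), Mul(2, W, p, Add(W, p))) (Function('s')(p, W) = Add(Mul(-38, p), Mul(Mul(Add(p, p), Add(W, p)), W)) = Add(Mul(-38, p), Mul(Mul(Mul(2, p), Add(W, p)), W)) = Add(Mul(-38, p), Mul(Mul(2, p, Add(W, p)), W)) = Add(Mul(-38, p), Mul(2, W, p, Add(W, p))))
Add(4612, Add(Function('s')(I, -46), Mul(-1, h))) = Add(4612, Add(Mul(2, 9, Add(-19, Pow(-46, 2), Mul(-46, 9))), Mul(-1, 2268))) = Add(4612, Add(Mul(2, 9, Add(-19, 2116, -414)), -2268)) = Add(4612, Add(Mul(2, 9, 1683), -2268)) = Add(4612, Add(30294, -2268)) = Add(4612, 28026) = 32638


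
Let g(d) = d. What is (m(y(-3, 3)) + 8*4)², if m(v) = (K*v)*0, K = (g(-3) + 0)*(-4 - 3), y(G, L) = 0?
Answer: 1024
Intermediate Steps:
K = 21 (K = (-3 + 0)*(-4 - 3) = -3*(-7) = 21)
m(v) = 0 (m(v) = (21*v)*0 = 0)
(m(y(-3, 3)) + 8*4)² = (0 + 8*4)² = (0 + 32)² = 32² = 1024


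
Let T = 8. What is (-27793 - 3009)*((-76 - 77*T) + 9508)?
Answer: -271550432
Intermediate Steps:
(-27793 - 3009)*((-76 - 77*T) + 9508) = (-27793 - 3009)*((-76 - 77*8) + 9508) = -30802*((-76 - 616) + 9508) = -30802*(-692 + 9508) = -30802*8816 = -271550432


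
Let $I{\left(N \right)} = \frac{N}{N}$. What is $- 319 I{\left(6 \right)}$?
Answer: $-319$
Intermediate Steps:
$I{\left(N \right)} = 1$
$- 319 I{\left(6 \right)} = \left(-319\right) 1 = -319$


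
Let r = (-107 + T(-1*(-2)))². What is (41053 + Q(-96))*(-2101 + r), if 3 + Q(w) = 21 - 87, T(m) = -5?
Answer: 427995912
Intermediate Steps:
Q(w) = -69 (Q(w) = -3 + (21 - 87) = -3 - 66 = -69)
r = 12544 (r = (-107 - 5)² = (-112)² = 12544)
(41053 + Q(-96))*(-2101 + r) = (41053 - 69)*(-2101 + 12544) = 40984*10443 = 427995912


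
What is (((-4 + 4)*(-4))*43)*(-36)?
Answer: 0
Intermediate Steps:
(((-4 + 4)*(-4))*43)*(-36) = ((0*(-4))*43)*(-36) = (0*43)*(-36) = 0*(-36) = 0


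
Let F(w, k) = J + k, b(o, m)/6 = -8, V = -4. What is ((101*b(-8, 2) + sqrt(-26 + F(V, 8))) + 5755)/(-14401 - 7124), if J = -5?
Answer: -907/21525 - I*sqrt(23)/21525 ≈ -0.042137 - 0.0002228*I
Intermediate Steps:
b(o, m) = -48 (b(o, m) = 6*(-8) = -48)
F(w, k) = -5 + k
((101*b(-8, 2) + sqrt(-26 + F(V, 8))) + 5755)/(-14401 - 7124) = ((101*(-48) + sqrt(-26 + (-5 + 8))) + 5755)/(-14401 - 7124) = ((-4848 + sqrt(-26 + 3)) + 5755)/(-21525) = ((-4848 + sqrt(-23)) + 5755)*(-1/21525) = ((-4848 + I*sqrt(23)) + 5755)*(-1/21525) = (907 + I*sqrt(23))*(-1/21525) = -907/21525 - I*sqrt(23)/21525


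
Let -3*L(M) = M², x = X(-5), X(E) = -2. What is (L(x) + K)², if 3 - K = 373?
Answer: 1240996/9 ≈ 1.3789e+5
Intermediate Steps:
x = -2
K = -370 (K = 3 - 1*373 = 3 - 373 = -370)
L(M) = -M²/3
(L(x) + K)² = (-⅓*(-2)² - 370)² = (-⅓*4 - 370)² = (-4/3 - 370)² = (-1114/3)² = 1240996/9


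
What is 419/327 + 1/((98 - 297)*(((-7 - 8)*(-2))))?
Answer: 833701/650730 ≈ 1.2812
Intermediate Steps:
419/327 + 1/((98 - 297)*(((-7 - 8)*(-2)))) = 419*(1/327) + 1/((-199)*((-15*(-2)))) = 419/327 - 1/199/30 = 419/327 - 1/199*1/30 = 419/327 - 1/5970 = 833701/650730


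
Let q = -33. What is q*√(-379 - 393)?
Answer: -66*I*√193 ≈ -916.9*I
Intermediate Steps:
q*√(-379 - 393) = -33*√(-379 - 393) = -66*I*√193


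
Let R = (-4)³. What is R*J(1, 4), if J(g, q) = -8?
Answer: 512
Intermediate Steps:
R = -64
R*J(1, 4) = -64*(-8) = 512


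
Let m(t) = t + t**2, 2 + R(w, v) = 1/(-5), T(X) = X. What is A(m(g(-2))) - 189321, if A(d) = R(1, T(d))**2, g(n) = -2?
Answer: -4732904/25 ≈ -1.8932e+5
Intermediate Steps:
R(w, v) = -11/5 (R(w, v) = -2 + 1/(-5) = -2 + 1*(-1/5) = -2 - 1/5 = -11/5)
A(d) = 121/25 (A(d) = (-11/5)**2 = 121/25)
A(m(g(-2))) - 189321 = 121/25 - 189321 = -4732904/25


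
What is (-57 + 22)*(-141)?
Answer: 4935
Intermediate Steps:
(-57 + 22)*(-141) = -35*(-141) = 4935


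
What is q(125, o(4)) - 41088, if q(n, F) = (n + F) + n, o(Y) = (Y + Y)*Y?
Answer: -40806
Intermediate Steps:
o(Y) = 2*Y² (o(Y) = (2*Y)*Y = 2*Y²)
q(n, F) = F + 2*n (q(n, F) = (F + n) + n = F + 2*n)
q(125, o(4)) - 41088 = (2*4² + 2*125) - 41088 = (2*16 + 250) - 41088 = (32 + 250) - 41088 = 282 - 41088 = -40806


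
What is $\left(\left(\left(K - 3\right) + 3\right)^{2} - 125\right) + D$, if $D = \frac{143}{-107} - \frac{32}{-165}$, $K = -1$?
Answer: $- \frac{2209391}{17655} \approx -125.14$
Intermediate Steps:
$D = - \frac{20171}{17655}$ ($D = 143 \left(- \frac{1}{107}\right) - - \frac{32}{165} = - \frac{143}{107} + \frac{32}{165} = - \frac{20171}{17655} \approx -1.1425$)
$\left(\left(\left(K - 3\right) + 3\right)^{2} - 125\right) + D = \left(\left(\left(-1 - 3\right) + 3\right)^{2} - 125\right) - \frac{20171}{17655} = \left(\left(-4 + 3\right)^{2} - 125\right) - \frac{20171}{17655} = \left(\left(-1\right)^{2} - 125\right) - \frac{20171}{17655} = \left(1 - 125\right) - \frac{20171}{17655} = -124 - \frac{20171}{17655} = - \frac{2209391}{17655}$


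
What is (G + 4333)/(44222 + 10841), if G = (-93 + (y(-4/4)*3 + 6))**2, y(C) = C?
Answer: 12433/55063 ≈ 0.22580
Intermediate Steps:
G = 8100 (G = (-93 + (-4/4*3 + 6))**2 = (-93 + (-4*1/4*3 + 6))**2 = (-93 + (-1*3 + 6))**2 = (-93 + (-3 + 6))**2 = (-93 + 3)**2 = (-90)**2 = 8100)
(G + 4333)/(44222 + 10841) = (8100 + 4333)/(44222 + 10841) = 12433/55063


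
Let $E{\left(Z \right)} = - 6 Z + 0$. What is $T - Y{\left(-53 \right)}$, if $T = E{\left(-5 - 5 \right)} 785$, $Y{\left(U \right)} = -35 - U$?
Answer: $47082$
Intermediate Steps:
$E{\left(Z \right)} = - 6 Z$
$T = 47100$ ($T = - 6 \left(-5 - 5\right) 785 = \left(-6\right) \left(-10\right) 785 = 60 \cdot 785 = 47100$)
$T - Y{\left(-53 \right)} = 47100 - \left(-35 - -53\right) = 47100 - \left(-35 + 53\right) = 47100 - 18 = 47082$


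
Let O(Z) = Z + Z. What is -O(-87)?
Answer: 174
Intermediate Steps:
O(Z) = 2*Z
-O(-87) = -2*(-87) = -1*(-174) = 174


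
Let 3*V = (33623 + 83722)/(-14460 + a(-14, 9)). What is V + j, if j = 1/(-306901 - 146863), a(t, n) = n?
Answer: -17748993311/6557343564 ≈ -2.7067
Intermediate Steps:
V = -39115/14451 (V = ((33623 + 83722)/(-14460 + 9))/3 = (117345/(-14451))/3 = (117345*(-1/14451))/3 = (⅓)*(-39115/4817) = -39115/14451 ≈ -2.7067)
j = -1/453764 (j = 1/(-453764) = -1/453764 ≈ -2.2038e-6)
V + j = -39115/14451 - 1/453764 = -17748993311/6557343564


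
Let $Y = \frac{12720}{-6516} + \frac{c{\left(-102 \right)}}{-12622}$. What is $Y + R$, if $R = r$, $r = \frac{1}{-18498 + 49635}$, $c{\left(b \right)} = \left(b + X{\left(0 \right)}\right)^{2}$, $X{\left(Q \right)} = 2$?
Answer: $- \frac{97609823849}{35567514867} \approx -2.7444$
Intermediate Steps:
$c{\left(b \right)} = \left(2 + b\right)^{2}$ ($c{\left(b \right)} = \left(b + 2\right)^{2} = \left(2 + b\right)^{2}$)
$r = \frac{1}{31137} \approx 3.2116 \cdot 10^{-5}$
$R = \frac{1}{31137} \approx 3.2116 \cdot 10^{-5}$
$Y = - \frac{9404660}{3426873}$ ($Y = \frac{12720}{-6516} + \frac{\left(2 - 102\right)^{2}}{-12622} = 12720 \left(- \frac{1}{6516}\right) + \left(-100\right)^{2} \left(- \frac{1}{12622}\right) = - \frac{1060}{543} + 10000 \left(- \frac{1}{12622}\right) = - \frac{1060}{543} - \frac{5000}{6311} = - \frac{9404660}{3426873} \approx -2.7444$)
$Y + R = - \frac{9404660}{3426873} + \frac{1}{31137} = - \frac{97609823849}{35567514867}$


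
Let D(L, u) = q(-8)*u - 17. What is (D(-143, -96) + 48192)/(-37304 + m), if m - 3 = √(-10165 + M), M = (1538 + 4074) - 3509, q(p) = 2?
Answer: -1789813883/1391372663 - 47983*I*√8062/1391372663 ≈ -1.2864 - 0.0030965*I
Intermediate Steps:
M = 2103 (M = 5612 - 3509 = 2103)
m = 3 + I*√8062 (m = 3 + √(-10165 + 2103) = 3 + √(-8062) = 3 + I*√8062 ≈ 3.0 + 89.789*I)
D(L, u) = -17 + 2*u (D(L, u) = 2*u - 17 = -17 + 2*u)
(D(-143, -96) + 48192)/(-37304 + m) = ((-17 + 2*(-96)) + 48192)/(-37304 + (3 + I*√8062)) = ((-17 - 192) + 48192)/(-37301 + I*√8062) = (-209 + 48192)/(-37301 + I*√8062) = 47983/(-37301 + I*√8062)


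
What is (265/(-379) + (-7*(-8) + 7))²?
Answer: 557526544/143641 ≈ 3881.4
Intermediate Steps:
(265/(-379) + (-7*(-8) + 7))² = (265*(-1/379) + (56 + 7))² = (-265/379 + 63)² = (23612/379)² = 557526544/143641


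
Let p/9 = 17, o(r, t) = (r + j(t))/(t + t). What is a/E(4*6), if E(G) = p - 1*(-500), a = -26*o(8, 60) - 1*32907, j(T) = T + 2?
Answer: -197533/3918 ≈ -50.417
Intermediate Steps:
j(T) = 2 + T
o(r, t) = (2 + r + t)/(2*t) (o(r, t) = (r + (2 + t))/(t + t) = (2 + r + t)/((2*t)) = (2 + r + t)*(1/(2*t)) = (2 + r + t)/(2*t))
p = 153 (p = 9*17 = 153)
a = -197533/6 (a = -13*(2 + 8 + 60)/60 - 1*32907 = -13*70/60 - 32907 = -26*7/12 - 32907 = -91/6 - 32907 = -197533/6 ≈ -32922.)
E(G) = 653 (E(G) = 153 - 1*(-500) = 153 + 500 = 653)
a/E(4*6) = -197533/6/653 = -197533/6*1/653 = -197533/3918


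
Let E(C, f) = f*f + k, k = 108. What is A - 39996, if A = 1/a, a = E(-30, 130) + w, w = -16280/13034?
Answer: -4432876501499/110832996 ≈ -39996.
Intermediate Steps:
w = -8140/6517 (w = -16280*1/13034 = -8140/6517 ≈ -1.2490)
E(C, f) = 108 + f² (E(C, f) = f*f + 108 = f² + 108 = 108 + f²)
a = 110832996/6517 (a = (108 + 130²) - 8140/6517 = (108 + 16900) - 8140/6517 = 17008 - 8140/6517 = 110832996/6517 ≈ 17007.)
A = 6517/110832996 (A = 1/(110832996/6517) = 6517/110832996 ≈ 5.8800e-5)
A - 39996 = 6517/110832996 - 39996 = -4432876501499/110832996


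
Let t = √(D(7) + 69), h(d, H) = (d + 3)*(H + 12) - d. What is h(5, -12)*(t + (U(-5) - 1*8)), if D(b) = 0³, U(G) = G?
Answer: 65 - 5*√69 ≈ 23.467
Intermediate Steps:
D(b) = 0
h(d, H) = -d + (3 + d)*(12 + H) (h(d, H) = (3 + d)*(12 + H) - d = -d + (3 + d)*(12 + H))
t = √69 (t = √(0 + 69) = √69 ≈ 8.3066)
h(5, -12)*(t + (U(-5) - 1*8)) = (36 + 3*(-12) + 11*5 - 12*5)*(√69 + (-5 - 1*8)) = (36 - 36 + 55 - 60)*(√69 + (-5 - 8)) = -5*(√69 - 13) = -5*(-13 + √69) = 65 - 5*√69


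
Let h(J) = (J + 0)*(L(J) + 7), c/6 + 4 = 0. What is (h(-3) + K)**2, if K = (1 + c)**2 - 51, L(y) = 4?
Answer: 198025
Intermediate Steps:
c = -24 (c = -24 + 6*0 = -24 + 0 = -24)
h(J) = 11*J (h(J) = (J + 0)*(4 + 7) = J*11 = 11*J)
K = 478 (K = (1 - 24)**2 - 51 = (-23)**2 - 51 = 529 - 51 = 478)
(h(-3) + K)**2 = (11*(-3) + 478)**2 = (-33 + 478)**2 = 445**2 = 198025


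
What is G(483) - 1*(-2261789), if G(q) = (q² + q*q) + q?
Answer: 2728850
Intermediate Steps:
G(q) = q + 2*q² (G(q) = (q² + q²) + q = 2*q² + q = q + 2*q²)
G(483) - 1*(-2261789) = 483*(1 + 2*483) - 1*(-2261789) = 483*(1 + 966) + 2261789 = 483*967 + 2261789 = 467061 + 2261789 = 2728850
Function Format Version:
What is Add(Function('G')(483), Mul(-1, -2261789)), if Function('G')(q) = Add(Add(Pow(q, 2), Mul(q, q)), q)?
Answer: 2728850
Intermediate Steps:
Function('G')(q) = Add(q, Mul(2, Pow(q, 2))) (Function('G')(q) = Add(Add(Pow(q, 2), Pow(q, 2)), q) = Add(Mul(2, Pow(q, 2)), q) = Add(q, Mul(2, Pow(q, 2))))
Add(Function('G')(483), Mul(-1, -2261789)) = Add(Mul(483, Add(1, Mul(2, 483))), Mul(-1, -2261789)) = Add(Mul(483, Add(1, 966)), 2261789) = Add(Mul(483, 967), 2261789) = Add(467061, 2261789) = 2728850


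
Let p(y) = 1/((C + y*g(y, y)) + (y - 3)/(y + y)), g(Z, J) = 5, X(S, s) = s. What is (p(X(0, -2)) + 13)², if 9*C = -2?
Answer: 17330569/104329 ≈ 166.11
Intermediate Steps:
C = -2/9 (C = (⅑)*(-2) = -2/9 ≈ -0.22222)
p(y) = 1/(-2/9 + 5*y + (-3 + y)/(2*y)) (p(y) = 1/((-2/9 + y*5) + (y - 3)/(y + y)) = 1/((-2/9 + 5*y) + (-3 + y)/((2*y))) = 1/((-2/9 + 5*y) + (-3 + y)*(1/(2*y))) = 1/((-2/9 + 5*y) + (-3 + y)/(2*y)) = 1/(-2/9 + 5*y + (-3 + y)/(2*y)))
(p(X(0, -2)) + 13)² = (18*(-2)/(-27 + 5*(-2) + 90*(-2)²) + 13)² = (18*(-2)/(-27 - 10 + 90*4) + 13)² = (18*(-2)/(-27 - 10 + 360) + 13)² = (18*(-2)/323 + 13)² = (18*(-2)*(1/323) + 13)² = (-36/323 + 13)² = (4163/323)² = 17330569/104329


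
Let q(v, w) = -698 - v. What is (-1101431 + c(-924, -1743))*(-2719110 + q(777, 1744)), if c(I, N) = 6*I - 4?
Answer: 3011630462715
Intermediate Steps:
c(I, N) = -4 + 6*I
(-1101431 + c(-924, -1743))*(-2719110 + q(777, 1744)) = (-1101431 + (-4 + 6*(-924)))*(-2719110 + (-698 - 1*777)) = (-1101431 + (-4 - 5544))*(-2719110 + (-698 - 777)) = (-1101431 - 5548)*(-2719110 - 1475) = -1106979*(-2720585) = 3011630462715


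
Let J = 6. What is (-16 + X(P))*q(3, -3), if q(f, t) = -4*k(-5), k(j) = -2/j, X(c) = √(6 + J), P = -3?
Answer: 128/5 - 16*√3/5 ≈ 20.057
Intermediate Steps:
X(c) = 2*√3 (X(c) = √(6 + 6) = √12 = 2*√3)
q(f, t) = -8/5 (q(f, t) = -(-8)/(-5) = -(-8)*(-1)/5 = -4*⅖ = -8/5)
(-16 + X(P))*q(3, -3) = (-16 + 2*√3)*(-8/5) = 128/5 - 16*√3/5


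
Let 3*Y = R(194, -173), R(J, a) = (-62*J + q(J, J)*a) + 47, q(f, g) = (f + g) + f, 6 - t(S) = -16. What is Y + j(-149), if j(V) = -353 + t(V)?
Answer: -113660/3 ≈ -37887.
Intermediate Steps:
t(S) = 22 (t(S) = 6 - 1*(-16) = 6 + 16 = 22)
q(f, g) = g + 2*f
j(V) = -331 (j(V) = -353 + 22 = -331)
R(J, a) = 47 - 62*J + 3*J*a (R(J, a) = (-62*J + (J + 2*J)*a) + 47 = (-62*J + (3*J)*a) + 47 = (-62*J + 3*J*a) + 47 = 47 - 62*J + 3*J*a)
Y = -112667/3 (Y = (47 - 62*194 + 3*194*(-173))/3 = (47 - 12028 - 100686)/3 = (⅓)*(-112667) = -112667/3 ≈ -37556.)
Y + j(-149) = -112667/3 - 331 = -113660/3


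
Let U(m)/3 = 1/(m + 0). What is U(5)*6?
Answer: 18/5 ≈ 3.6000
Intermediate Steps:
U(m) = 3/m (U(m) = 3/(m + 0) = 3/m)
U(5)*6 = (3/5)*6 = 18/5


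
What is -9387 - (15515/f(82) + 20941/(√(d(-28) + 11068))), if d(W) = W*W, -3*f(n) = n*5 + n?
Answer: -1523953/164 - 20941*√2963/5926 ≈ -9484.8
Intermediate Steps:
f(n) = -2*n (f(n) = -(n*5 + n)/3 = -(5*n + n)/3 = -2*n)
d(W) = W²
-9387 - (15515/f(82) + 20941/(√(d(-28) + 11068))) = -9387 - (15515/((-2*82)) + 20941/(√((-28)² + 11068))) = -9387 - (15515/(-164) + 20941/(√(784 + 11068))) = -9387 - (15515*(-1/164) + 20941/(√11852)) = -9387 - (-15515/164 + 20941/((2*√2963))) = -9387 - (-15515/164 + 20941*(√2963/5926)) = -9387 - (-15515/164 + 20941*√2963/5926) = -9387 + (15515/164 - 20941*√2963/5926) = -1523953/164 - 20941*√2963/5926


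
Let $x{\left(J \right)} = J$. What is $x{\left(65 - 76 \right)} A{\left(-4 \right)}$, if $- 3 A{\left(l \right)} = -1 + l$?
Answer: $- \frac{55}{3} \approx -18.333$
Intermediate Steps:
$A{\left(l \right)} = \frac{1}{3} - \frac{l}{3}$ ($A{\left(l \right)} = - \frac{-1 + l}{3} = \frac{1}{3} - \frac{l}{3}$)
$x{\left(65 - 76 \right)} A{\left(-4 \right)} = \left(65 - 76\right) \left(\frac{1}{3} - - \frac{4}{3}\right) = \left(65 - 76\right) \left(\frac{1}{3} + \frac{4}{3}\right) = \left(-11\right) \frac{5}{3} = - \frac{55}{3}$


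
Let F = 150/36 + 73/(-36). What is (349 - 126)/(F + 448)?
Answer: 8028/16205 ≈ 0.49540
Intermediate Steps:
F = 77/36 (F = 150*(1/36) + 73*(-1/36) = 25/6 - 73/36 = 77/36 ≈ 2.1389)
(349 - 126)/(F + 448) = (349 - 126)/(77/36 + 448) = 223/(16205/36) = 223*(36/16205) = 8028/16205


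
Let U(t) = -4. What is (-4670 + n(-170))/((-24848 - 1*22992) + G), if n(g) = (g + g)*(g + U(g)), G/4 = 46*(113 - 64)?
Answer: -27245/19412 ≈ -1.4035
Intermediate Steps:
G = 9016 (G = 4*(46*(113 - 64)) = 4*(46*49) = 4*2254 = 9016)
n(g) = 2*g*(-4 + g) (n(g) = (g + g)*(g - 4) = (2*g)*(-4 + g) = 2*g*(-4 + g))
(-4670 + n(-170))/((-24848 - 1*22992) + G) = (-4670 + 2*(-170)*(-4 - 170))/((-24848 - 1*22992) + 9016) = (-4670 + 2*(-170)*(-174))/((-24848 - 22992) + 9016) = (-4670 + 59160)/(-47840 + 9016) = 54490/(-38824) = 54490*(-1/38824) = -27245/19412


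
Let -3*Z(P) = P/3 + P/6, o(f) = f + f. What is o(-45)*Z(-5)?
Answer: -75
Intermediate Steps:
o(f) = 2*f
Z(P) = -P/6 (Z(P) = -(P/3 + P/6)/3 = -P/6)
o(-45)*Z(-5) = (2*(-45))*(-1/6*(-5)) = -90*5/6 = -75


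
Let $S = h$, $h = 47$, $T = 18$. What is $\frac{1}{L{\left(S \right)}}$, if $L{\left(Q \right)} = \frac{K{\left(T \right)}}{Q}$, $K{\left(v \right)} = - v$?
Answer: $- \frac{47}{18} \approx -2.6111$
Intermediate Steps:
$S = 47$
$L{\left(Q \right)} = - \frac{18}{Q}$ ($L{\left(Q \right)} = \frac{\left(-1\right) 18}{Q} = - \frac{18}{Q}$)
$\frac{1}{L{\left(S \right)}} = \frac{1}{\left(-18\right) \frac{1}{47}} = \frac{1}{- \frac{18}{47}} = - \frac{47}{18}$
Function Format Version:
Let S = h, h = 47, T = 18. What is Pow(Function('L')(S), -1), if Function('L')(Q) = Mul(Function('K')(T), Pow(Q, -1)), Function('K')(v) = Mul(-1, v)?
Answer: Rational(-47, 18) ≈ -2.6111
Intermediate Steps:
S = 47
Function('L')(Q) = Mul(-18, Pow(Q, -1)) (Function('L')(Q) = Mul(Mul(-1, 18), Pow(Q, -1)) = Mul(-18, Pow(Q, -1)))
Pow(Function('L')(S), -1) = Pow(Mul(-18, Pow(47, -1)), -1) = Pow(Mul(-18, Rational(1, 47)), -1) = Pow(Rational(-18, 47), -1) = Rational(-47, 18)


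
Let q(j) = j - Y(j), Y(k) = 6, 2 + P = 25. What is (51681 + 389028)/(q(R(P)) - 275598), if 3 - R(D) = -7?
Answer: -440709/275594 ≈ -1.5991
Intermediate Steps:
P = 23 (P = -2 + 25 = 23)
R(D) = 10 (R(D) = 3 - 1*(-7) = 3 + 7 = 10)
q(j) = -6 + j (q(j) = j - 1*6 = j - 6 = -6 + j)
(51681 + 389028)/(q(R(P)) - 275598) = (51681 + 389028)/((-6 + 10) - 275598) = 440709/(4 - 275598) = 440709/(-275594) = 440709*(-1/275594) = -440709/275594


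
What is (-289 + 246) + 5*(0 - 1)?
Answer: -48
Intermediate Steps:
(-289 + 246) + 5*(0 - 1) = -43 + 5*(-1) = -43 - 5 = -48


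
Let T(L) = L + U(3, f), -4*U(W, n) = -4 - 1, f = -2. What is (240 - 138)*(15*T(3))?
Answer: 13005/2 ≈ 6502.5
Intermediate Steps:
U(W, n) = 5/4 (U(W, n) = -(-4 - 1)/4 = -¼*(-5) = 5/4)
T(L) = 5/4 + L (T(L) = L + 5/4 = 5/4 + L)
(240 - 138)*(15*T(3)) = (240 - 138)*(15*(5/4 + 3)) = 102*(15*(17/4)) = 102*(255/4) = 13005/2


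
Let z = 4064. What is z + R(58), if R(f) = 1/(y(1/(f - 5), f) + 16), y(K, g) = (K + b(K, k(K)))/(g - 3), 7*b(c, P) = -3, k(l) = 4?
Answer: 1326217397/326328 ≈ 4064.1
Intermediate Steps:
b(c, P) = -3/7 (b(c, P) = (⅐)*(-3) = -3/7)
y(K, g) = (-3/7 + K)/(-3 + g) (y(K, g) = (K - 3/7)/(g - 3) = (-3/7 + K)/(-3 + g))
R(f) = 1/(16 + (-3/7 + 1/(-5 + f))/(-3 + f)) (R(f) = 1/((-3/7 + 1/(f - 5))/(-3 + f) + 16) = 1/((-3/7 + 1/(-5 + f))/(-3 + f) + 16) = 1/(16 + (-3/7 + 1/(-5 + f))/(-3 + f)))
z + R(58) = 4064 + 7*(15 + 58² - 8*58)/(1702 - 899*58 + 112*58²) = 4064 + 7*(15 + 3364 - 464)/(1702 - 52142 + 112*3364) = 4064 + 7*2915/(1702 - 52142 + 376768) = 4064 + 7*2915/326328 = 4064 + 7*(1/326328)*2915 = 4064 + 20405/326328 = 1326217397/326328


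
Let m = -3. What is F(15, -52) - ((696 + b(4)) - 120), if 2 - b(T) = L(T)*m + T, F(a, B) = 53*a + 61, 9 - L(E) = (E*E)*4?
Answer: 447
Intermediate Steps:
L(E) = 9 - 4*E² (L(E) = 9 - E*E*4 = 9 - E²*4 = 9 - 4*E²)
F(a, B) = 61 + 53*a
b(T) = 29 - T - 12*T² (b(T) = 2 - ((9 - 4*T²)*(-3) + T) = 2 - ((-27 + 12*T²) + T) = 2 - (-27 + T + 12*T²) = 2 + (27 - T - 12*T²) = 29 - T - 12*T²)
F(15, -52) - ((696 + b(4)) - 120) = (61 + 53*15) - ((696 + (29 - 1*4 - 12*4²)) - 120) = (61 + 795) - ((696 + (29 - 4 - 12*16)) - 120) = 856 - ((696 + (29 - 4 - 192)) - 120) = 856 - ((696 - 167) - 120) = 856 - (529 - 120) = 856 - 1*409 = 856 - 409 = 447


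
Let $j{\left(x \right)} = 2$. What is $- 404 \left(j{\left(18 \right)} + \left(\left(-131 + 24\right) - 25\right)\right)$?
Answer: $52520$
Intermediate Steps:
$- 404 \left(j{\left(18 \right)} + \left(\left(-131 + 24\right) - 25\right)\right) = - 404 \left(2 + \left(\left(-131 + 24\right) - 25\right)\right) = - 404 \left(2 - 132\right) = \left(-404\right) \left(-130\right) = 52520$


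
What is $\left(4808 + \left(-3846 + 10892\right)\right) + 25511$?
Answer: $37365$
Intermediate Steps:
$\left(4808 + \left(-3846 + 10892\right)\right) + 25511 = \left(4808 + 7046\right) + 25511 = 11854 + 25511 = 37365$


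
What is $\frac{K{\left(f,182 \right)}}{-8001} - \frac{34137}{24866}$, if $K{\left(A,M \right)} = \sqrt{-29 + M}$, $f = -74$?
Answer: $- \frac{34137}{24866} - \frac{\sqrt{17}}{2667} \approx -1.3744$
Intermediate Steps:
$\frac{K{\left(f,182 \right)}}{-8001} - \frac{34137}{24866} = \frac{\sqrt{-29 + 182}}{-8001} - \frac{34137}{24866} = \sqrt{153} \left(- \frac{1}{8001}\right) - \frac{34137}{24866} = 3 \sqrt{17} \left(- \frac{1}{8001}\right) - \frac{34137}{24866} = - \frac{\sqrt{17}}{2667} - \frac{34137}{24866} = - \frac{34137}{24866} - \frac{\sqrt{17}}{2667}$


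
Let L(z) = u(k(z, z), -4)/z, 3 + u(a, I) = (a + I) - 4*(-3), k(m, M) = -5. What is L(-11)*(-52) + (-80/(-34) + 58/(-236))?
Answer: 4227/2006 ≈ 2.1072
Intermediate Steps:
u(a, I) = 9 + I + a (u(a, I) = -3 + ((a + I) - 4*(-3)) = -3 + ((I + a) + 12) = -3 + (12 + I + a) = 9 + I + a)
L(z) = 0 (L(z) = (9 - 4 - 5)/z = 0/z = 0)
L(-11)*(-52) + (-80/(-34) + 58/(-236)) = 0*(-52) + (-80/(-34) + 58/(-236)) = 0 + (-80*(-1/34) + 58*(-1/236)) = 0 + (40/17 - 29/118) = 0 + 4227/2006 = 4227/2006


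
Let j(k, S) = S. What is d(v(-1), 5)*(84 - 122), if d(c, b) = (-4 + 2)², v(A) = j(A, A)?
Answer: -152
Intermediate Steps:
v(A) = A
d(c, b) = 4 (d(c, b) = (-2)² = 4)
d(v(-1), 5)*(84 - 122) = 4*(84 - 122) = 4*(-38) = -152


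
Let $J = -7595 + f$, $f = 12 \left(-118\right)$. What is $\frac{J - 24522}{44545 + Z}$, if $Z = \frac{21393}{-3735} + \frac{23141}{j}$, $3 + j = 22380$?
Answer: $- \frac{311402695515}{413621551361} \approx -0.75287$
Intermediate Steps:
$j = 22377$ ($j = -3 + 22380 = 22377$)
$f = -1416$
$Z = - \frac{43586614}{9286455}$ ($Z = \frac{21393}{-3735} + \frac{23141}{22377} = 21393 \left(- \frac{1}{3735}\right) + 23141 \cdot \frac{1}{22377} = - \frac{2377}{415} + \frac{23141}{22377} = - \frac{43586614}{9286455} \approx -4.6936$)
$J = -9011$ ($J = -7595 - 1416 = -9011$)
$\frac{J - 24522}{44545 + Z} = \frac{-9011 - 24522}{44545 - \frac{43586614}{9286455}} = - \frac{33533}{\frac{413621551361}{9286455}} = \left(-33533\right) \frac{9286455}{413621551361} = - \frac{311402695515}{413621551361}$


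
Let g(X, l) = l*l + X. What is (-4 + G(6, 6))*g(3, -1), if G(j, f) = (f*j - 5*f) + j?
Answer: 32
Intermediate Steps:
G(j, f) = j - 5*f + f*j (G(j, f) = (-5*f + f*j) + j = j - 5*f + f*j)
g(X, l) = X + l² (g(X, l) = l² + X = X + l²)
(-4 + G(6, 6))*g(3, -1) = (-4 + (6 - 5*6 + 6*6))*(3 + (-1)²) = (-4 + (6 - 30 + 36))*(3 + 1) = (-4 + 12)*4 = 8*4 = 32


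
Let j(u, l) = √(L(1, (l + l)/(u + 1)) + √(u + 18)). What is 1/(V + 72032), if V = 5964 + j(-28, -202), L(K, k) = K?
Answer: 1/(77996 + √(1 + I*√10)) ≈ 1.2821e-5 - 2.0e-10*I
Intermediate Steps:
j(u, l) = √(1 + √(18 + u)) (j(u, l) = √(1 + √(u + 18)) = √(1 + √(18 + u)))
V = 5964 + √(1 + I*√10) (V = 5964 + √(1 + √(18 - 28)) = 5964 + √(1 + √(-10)) = 5964 + √(1 + I*√10) ≈ 5965.5 + 1.0763*I)
1/(V + 72032) = 1/((5964 + √(1 + I*√10)) + 72032) = 1/(77996 + √(1 + I*√10))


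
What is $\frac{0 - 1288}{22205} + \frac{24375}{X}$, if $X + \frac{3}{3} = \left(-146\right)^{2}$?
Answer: $\frac{34252877}{31553305} \approx 1.0856$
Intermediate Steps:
$X = 21315$ ($X = -1 + \left(-146\right)^{2} = -1 + 21316 = 21315$)
$\frac{0 - 1288}{22205} + \frac{24375}{X} = \frac{0 - 1288}{22205} + \frac{24375}{21315} = \left(0 - 1288\right) \frac{1}{22205} + 24375 \cdot \frac{1}{21315} = \left(-1288\right) \frac{1}{22205} + \frac{1625}{1421} = - \frac{1288}{22205} + \frac{1625}{1421} = \frac{34252877}{31553305}$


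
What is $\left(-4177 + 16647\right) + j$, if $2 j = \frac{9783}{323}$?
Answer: $\frac{8065403}{646} \approx 12485.0$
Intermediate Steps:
$j = \frac{9783}{646}$ ($j = \frac{9783 \cdot \frac{1}{323}}{2} = \frac{1}{2} \cdot \frac{9783}{323} = \frac{9783}{646} \approx 15.144$)
$\left(-4177 + 16647\right) + j = \left(-4177 + 16647\right) + \frac{9783}{646} = 12470 + \frac{9783}{646} = \frac{8065403}{646}$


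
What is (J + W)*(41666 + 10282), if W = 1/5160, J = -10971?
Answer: -245066244111/430 ≈ -5.6992e+8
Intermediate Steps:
W = 1/5160 ≈ 0.00019380
(J + W)*(41666 + 10282) = (-10971 + 1/5160)*(41666 + 10282) = -56610359/5160*51948 = -245066244111/430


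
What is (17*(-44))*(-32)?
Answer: 23936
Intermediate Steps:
(17*(-44))*(-32) = -748*(-32) = 23936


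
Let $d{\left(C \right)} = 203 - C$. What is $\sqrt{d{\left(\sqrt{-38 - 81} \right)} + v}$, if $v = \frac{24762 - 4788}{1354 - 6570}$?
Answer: $\frac{\sqrt{84668231 - 425104 i \sqrt{119}}}{652} \approx 14.118 - 0.38634 i$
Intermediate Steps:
$v = - \frac{9987}{2608}$ ($v = \frac{19974}{-5216} = 19974 \left(- \frac{1}{5216}\right) = - \frac{9987}{2608} \approx -3.8294$)
$\sqrt{d{\left(\sqrt{-38 - 81} \right)} + v} = \sqrt{\left(203 - \sqrt{-38 - 81}\right) - \frac{9987}{2608}} = \sqrt{\left(203 - \sqrt{-119}\right) - \frac{9987}{2608}} = \sqrt{\left(203 - i \sqrt{119}\right) - \frac{9987}{2608}} = \sqrt{\frac{519437}{2608} - i \sqrt{119}}$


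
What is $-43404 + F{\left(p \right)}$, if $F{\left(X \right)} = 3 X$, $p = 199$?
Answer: $-42807$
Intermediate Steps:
$-43404 + F{\left(p \right)} = -43404 + 3 \cdot 199 = -43404 + 597 = -42807$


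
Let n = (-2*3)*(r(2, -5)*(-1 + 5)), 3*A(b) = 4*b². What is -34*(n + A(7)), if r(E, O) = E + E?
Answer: 3128/3 ≈ 1042.7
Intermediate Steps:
r(E, O) = 2*E
A(b) = 4*b²/3 (A(b) = (4*b²)/3 = 4*b²/3)
n = -96 (n = (-2*3)*((2*2)*(-1 + 5)) = -24*4 = -6*16 = -96)
-34*(n + A(7)) = -34*(-96 + (4/3)*7²) = -34*(-96 + (4/3)*49) = -34*(-96 + 196/3) = -34*(-92/3) = 3128/3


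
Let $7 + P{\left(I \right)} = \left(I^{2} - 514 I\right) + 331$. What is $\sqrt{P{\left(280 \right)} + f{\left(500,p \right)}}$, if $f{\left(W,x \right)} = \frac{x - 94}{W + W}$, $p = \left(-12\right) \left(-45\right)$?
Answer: $\frac{i \sqrt{162988885}}{50} \approx 255.33 i$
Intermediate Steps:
$P{\left(I \right)} = 324 + I^{2} - 514 I$ ($P{\left(I \right)} = -7 + \left(\left(I^{2} - 514 I\right) + 331\right) = -7 + \left(331 + I^{2} - 514 I\right) = 324 + I^{2} - 514 I$)
$p = 540$
$f{\left(W,x \right)} = \frac{-94 + x}{2 W}$
$\sqrt{P{\left(280 \right)} + f{\left(500,p \right)}} = \sqrt{\left(324 + 280^{2} - 143920\right) + \frac{-94 + 540}{2 \cdot 500}} = \sqrt{\left(324 + 78400 - 143920\right) + \frac{1}{2} \cdot \frac{1}{500} \cdot 446} = \sqrt{-65196 + \frac{223}{500}} = \sqrt{- \frac{32597777}{500}} = \frac{i \sqrt{162988885}}{50}$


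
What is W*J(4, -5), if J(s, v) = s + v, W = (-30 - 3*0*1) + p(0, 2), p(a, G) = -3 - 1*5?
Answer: 38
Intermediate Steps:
p(a, G) = -8 (p(a, G) = -3 - 5 = -8)
W = -38 (W = (-30 - 3*0*1) - 8 = (-30 + 0*1) - 8 = (-30 + 0) - 8 = -30 - 8 = -38)
W*J(4, -5) = -38*(4 - 5) = -38*(-1) = 38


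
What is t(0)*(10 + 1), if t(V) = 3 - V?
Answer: 33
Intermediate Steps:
t(0)*(10 + 1) = (3 - 1*0)*(10 + 1) = (3 + 0)*11 = 3*11 = 33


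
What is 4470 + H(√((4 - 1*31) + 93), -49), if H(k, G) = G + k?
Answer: 4421 + √66 ≈ 4429.1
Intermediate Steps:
4470 + H(√((4 - 1*31) + 93), -49) = 4470 + (-49 + √((4 - 1*31) + 93)) = 4470 + (-49 + √((4 - 31) + 93)) = 4470 + (-49 + √(-27 + 93)) = 4470 + (-49 + √66) = 4421 + √66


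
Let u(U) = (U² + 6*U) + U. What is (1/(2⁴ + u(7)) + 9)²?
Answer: 1054729/12996 ≈ 81.158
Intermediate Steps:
u(U) = U² + 7*U
(1/(2⁴ + u(7)) + 9)² = (1/(2⁴ + 7*(7 + 7)) + 9)² = (1/(16 + 7*14) + 9)² = (1/(16 + 98) + 9)² = (1/114 + 9)² = (1027/114)² = 1054729/12996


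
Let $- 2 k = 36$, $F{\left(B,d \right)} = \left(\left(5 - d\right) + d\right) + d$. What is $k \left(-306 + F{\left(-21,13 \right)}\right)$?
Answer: $5184$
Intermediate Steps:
$F{\left(B,d \right)} = 5 + d$
$k = -18$ ($k = \left(- \frac{1}{2}\right) 36 = -18$)
$k \left(-306 + F{\left(-21,13 \right)}\right) = - 18 \left(-306 + \left(5 + 13\right)\right) = - 18 \left(-306 + 18\right) = \left(-18\right) \left(-288\right) = 5184$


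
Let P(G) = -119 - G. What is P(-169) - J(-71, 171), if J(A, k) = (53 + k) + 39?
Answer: -213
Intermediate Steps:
J(A, k) = 92 + k
P(-169) - J(-71, 171) = (-119 - 1*(-169)) - (92 + 171) = (-119 + 169) - 1*263 = 50 - 263 = -213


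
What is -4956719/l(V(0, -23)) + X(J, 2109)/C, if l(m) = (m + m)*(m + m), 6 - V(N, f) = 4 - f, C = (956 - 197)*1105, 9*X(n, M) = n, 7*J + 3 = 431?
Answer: -4157175429721/1479457980 ≈ -2809.9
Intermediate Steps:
J = 428/7 (J = -3/7 + (⅐)*431 = -3/7 + 431/7 = 428/7 ≈ 61.143)
X(n, M) = n/9
C = 838695 (C = 759*1105 = 838695)
V(N, f) = 2 + f (V(N, f) = 6 - (4 - f) = 6 + (-4 + f) = 2 + f)
l(m) = 4*m² (l(m) = (2*m)*(2*m) = 4*m²)
-4956719/l(V(0, -23)) + X(J, 2109)/C = -4956719*1/(4*(2 - 23)²) + ((⅑)*(428/7))/838695 = -4956719/(4*(-21)²) + (428/63)*(1/838695) = -4956719/(4*441) + 428/52837785 = -4956719/1764 + 428/52837785 = -4157175429721/1479457980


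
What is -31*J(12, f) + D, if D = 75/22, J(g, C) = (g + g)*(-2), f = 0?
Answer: 32811/22 ≈ 1491.4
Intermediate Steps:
J(g, C) = -4*g (J(g, C) = (2*g)*(-2) = -4*g)
D = 75/22 (D = 75*(1/22) = 75/22 ≈ 3.4091)
-31*J(12, f) + D = -(-124)*12 + 75/22 = -31*(-48) + 75/22 = 1488 + 75/22 = 32811/22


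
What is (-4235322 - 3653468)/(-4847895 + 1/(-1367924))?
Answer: 10791265171960/6631551919981 ≈ 1.6273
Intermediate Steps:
(-4235322 - 3653468)/(-4847895 + 1/(-1367924)) = -7888790/(-4847895 - 1/1367924) = -7888790/(-6631551919981/1367924) = -7888790*(-1367924/6631551919981) = 10791265171960/6631551919981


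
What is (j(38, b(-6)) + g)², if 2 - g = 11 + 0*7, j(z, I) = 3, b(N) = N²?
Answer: 36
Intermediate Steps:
g = -9 (g = 2 - (11 + 0*7) = 2 - (11 + 0) = 2 - 1*11 = 2 - 11 = -9)
(j(38, b(-6)) + g)² = (3 - 9)² = (-6)² = 36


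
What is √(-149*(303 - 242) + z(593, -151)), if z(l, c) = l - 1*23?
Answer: I*√8519 ≈ 92.298*I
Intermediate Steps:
z(l, c) = -23 + l (z(l, c) = l - 23 = -23 + l)
√(-149*(303 - 242) + z(593, -151)) = √(-149*(303 - 242) + (-23 + 593)) = √(-149*61 + 570) = √(-9089 + 570) = √(-8519) = I*√8519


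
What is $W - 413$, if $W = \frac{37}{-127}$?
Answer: $- \frac{52488}{127} \approx -413.29$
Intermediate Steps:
$W = - \frac{37}{127}$ ($W = 37 \left(- \frac{1}{127}\right) = - \frac{37}{127} \approx -0.29134$)
$W - 413 = - \frac{37}{127} - 413 = - \frac{52488}{127}$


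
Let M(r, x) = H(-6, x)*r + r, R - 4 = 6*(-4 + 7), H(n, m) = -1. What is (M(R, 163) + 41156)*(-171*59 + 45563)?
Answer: 1459967944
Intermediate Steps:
R = 22 (R = 4 + 6*(-4 + 7) = 4 + 6*3 = 4 + 18 = 22)
M(r, x) = 0 (M(r, x) = -r + r = 0)
(M(R, 163) + 41156)*(-171*59 + 45563) = (0 + 41156)*(-171*59 + 45563) = 41156*(-10089 + 45563) = 41156*35474 = 1459967944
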